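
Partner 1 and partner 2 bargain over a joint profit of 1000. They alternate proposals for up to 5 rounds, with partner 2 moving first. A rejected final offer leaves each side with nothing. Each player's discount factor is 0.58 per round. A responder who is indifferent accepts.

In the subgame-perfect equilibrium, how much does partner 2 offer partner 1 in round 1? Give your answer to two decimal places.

325.55

By backward induction:
Round 5 (partner 2 proposes): rejection yields 0 for partner 1; partner 2 offers 0 and keeps 1000.
Round 4 (partner 1 proposes): partner 2 can get 1000 next round, worth 0.58 × 1000 = 580 now, so partner 1 offers 580, keeping 420.
Round 3 (partner 2 proposes): partner 1 can get 420 next round, worth 0.58 × 420 = 243.6 now, so partner 2 offers 243.6, keeping 756.4.
Round 2 (partner 1 proposes): partner 2 can get 756.4 next round, worth 0.58 × 756.4 = 438.712 now, so partner 1 offers 438.712, keeping 561.288.
Round 1 (partner 2 proposes): partner 1 can get 561.288 next round, worth 0.58 × 561.288 = 325.54704 now; partner 2 offers that and keeps 674.45296.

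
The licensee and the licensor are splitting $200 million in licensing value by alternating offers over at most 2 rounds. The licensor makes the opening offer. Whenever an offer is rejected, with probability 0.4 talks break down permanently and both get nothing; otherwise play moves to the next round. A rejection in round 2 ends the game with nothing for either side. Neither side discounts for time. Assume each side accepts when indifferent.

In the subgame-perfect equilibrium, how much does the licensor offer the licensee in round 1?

By backward induction:
Round 2 (the licensee proposes): the licensor will accept anything ≥ 0, so the licensee offers 0 and keeps 200.
Round 1 (the licensor proposes): rejecting gives the licensee an expected 0.6 × 200 = 120; the licensor offers that and keeps 80.

120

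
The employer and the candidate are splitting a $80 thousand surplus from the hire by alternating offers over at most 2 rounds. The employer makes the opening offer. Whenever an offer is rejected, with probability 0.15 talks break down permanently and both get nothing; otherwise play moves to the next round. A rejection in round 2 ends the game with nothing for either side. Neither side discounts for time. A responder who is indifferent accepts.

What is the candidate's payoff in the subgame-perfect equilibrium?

68

By backward induction:
Round 2 (the candidate proposes): rejection yields 0 for the employer; the candidate offers 0 and keeps 80.
Round 1 (the employer proposes): rejecting gives the candidate an expected 0.85 × 80 = 68, so the employer offers 68, keeping 12.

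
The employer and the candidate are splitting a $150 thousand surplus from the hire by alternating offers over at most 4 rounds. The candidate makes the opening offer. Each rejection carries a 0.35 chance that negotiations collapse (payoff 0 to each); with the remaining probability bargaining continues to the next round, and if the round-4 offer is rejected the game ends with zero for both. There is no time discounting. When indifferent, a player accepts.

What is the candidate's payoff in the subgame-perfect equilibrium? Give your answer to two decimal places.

By backward induction:
Round 4 (the employer proposes): rejection yields 0 for the candidate; the employer offers 0 and keeps 150.
Round 3 (the candidate proposes): rejecting gives the employer an expected 0.65 × 150 = 97.5; the candidate offers that and keeps 52.5.
Round 2 (the employer proposes): rejecting gives the candidate an expected 0.65 × 52.5 = 34.125; the employer offers that and keeps 115.875.
Round 1 (the candidate proposes): rejecting gives the employer an expected 0.65 × 115.875 = 75.31875; the candidate offers that and keeps 74.68125.

74.68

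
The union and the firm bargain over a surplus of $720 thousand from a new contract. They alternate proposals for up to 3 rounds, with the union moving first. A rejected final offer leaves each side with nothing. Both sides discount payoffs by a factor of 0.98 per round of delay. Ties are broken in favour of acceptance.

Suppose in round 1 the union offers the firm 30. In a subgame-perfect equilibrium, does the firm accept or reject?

Accept

Round 3 (the union proposes): rejection yields 0 for the firm; the union offers 0 and keeps 720.
Round 2 (the firm proposes): the union can get 720 next round, worth 0.98 × 720 = 705.6 now; the firm offers that and keeps 14.4.
So by rejecting in round 1, the firm gets 14.4 next round, worth 0.98 × 14.4 = 14.112 now.
Offer 30 ≥ 14.112, so the firm accepts.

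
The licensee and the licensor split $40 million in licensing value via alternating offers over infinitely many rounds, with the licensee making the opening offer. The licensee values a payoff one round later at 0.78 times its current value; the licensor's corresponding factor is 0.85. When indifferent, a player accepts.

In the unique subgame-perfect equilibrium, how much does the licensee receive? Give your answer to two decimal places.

When the licensee proposes, the licensor accepts any offer worth at least 0.85 times what the licensor would get by proposing next round; and vice versa.
This gives x = 40 − 0.85y and y = 40 − 0.78x, where x and y are each side's share when it proposes.
Hence (1 − 0.85·0.78)x = 40(1 − 0.85), i.e. 0.337·x = 6.
x ≈ 17.8042; the licensor's share is 40 − x ≈ 22.1958.

17.80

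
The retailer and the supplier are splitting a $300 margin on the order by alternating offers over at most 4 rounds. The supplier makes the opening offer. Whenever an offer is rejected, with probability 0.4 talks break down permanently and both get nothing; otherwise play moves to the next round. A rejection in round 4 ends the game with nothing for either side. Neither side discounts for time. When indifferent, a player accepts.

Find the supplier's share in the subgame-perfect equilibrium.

By backward induction:
Round 4 (the retailer proposes): rejection yields 0 for the supplier; the retailer offers 0 and keeps 300.
Round 3 (the supplier proposes): rejecting gives the retailer an expected 0.6 × 300 = 180, so the supplier offers 180, keeping 120.
Round 2 (the retailer proposes): rejecting gives the supplier an expected 0.6 × 120 = 72, so the retailer offers 72, keeping 228.
Round 1 (the supplier proposes): rejecting gives the retailer an expected 0.6 × 228 = 136.8, so the supplier offers 136.8, keeping 163.2.

163.2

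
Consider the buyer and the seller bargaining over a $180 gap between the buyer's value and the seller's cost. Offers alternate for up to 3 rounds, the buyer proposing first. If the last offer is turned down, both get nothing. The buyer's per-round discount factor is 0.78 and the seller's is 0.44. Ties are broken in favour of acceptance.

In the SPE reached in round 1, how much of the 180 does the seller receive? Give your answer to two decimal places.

Round 3 (the buyer proposes): the seller will accept anything ≥ 0, so the buyer offers 0 and keeps 180.
Round 2 (the seller proposes): the buyer can get 180 next round, worth 0.78 × 180 = 140.4 now, so the seller offers 140.4, keeping 39.6.
Round 1 (the buyer proposes): the seller can get 39.6 next round, worth 0.44 × 39.6 = 17.424 now, so the buyer offers 17.424, keeping 162.576.

17.42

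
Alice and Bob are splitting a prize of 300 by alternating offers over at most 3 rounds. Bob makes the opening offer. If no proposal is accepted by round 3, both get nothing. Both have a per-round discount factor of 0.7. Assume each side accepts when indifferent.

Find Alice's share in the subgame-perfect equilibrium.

63

Round 3 (Bob proposes): Alice will accept anything ≥ 0, so Bob offers 0 and keeps 300.
Round 2 (Alice proposes): Bob can get 300 next round, worth 0.7 × 300 = 210 now; Alice offers that and keeps 90.
Round 1 (Bob proposes): Alice can get 90 next round, worth 0.7 × 90 = 63 now; Bob offers that and keeps 237.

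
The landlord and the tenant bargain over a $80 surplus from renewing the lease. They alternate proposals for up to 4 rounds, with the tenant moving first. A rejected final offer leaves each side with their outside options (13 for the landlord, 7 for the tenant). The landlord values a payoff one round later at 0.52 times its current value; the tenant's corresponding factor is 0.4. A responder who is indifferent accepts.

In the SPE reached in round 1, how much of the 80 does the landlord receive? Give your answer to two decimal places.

32.86

Solve by backward induction from round 4.
Round 4 (the landlord proposes): the tenant gets 7 if talks fail, so the landlord offers 7 and keeps 73.
Round 3 (the tenant proposes): the landlord can get 73 next round, worth 0.52 × 73 = 37.96 now. The tenant offers 37.96 and keeps 80 − 37.96 = 42.04.
Round 2 (the landlord proposes): the tenant can get 42.04 next round, worth 0.4 × 42.04 = 16.816 now. The landlord offers 16.816 and keeps 80 − 16.816 = 63.184.
Round 1 (the tenant proposes): the landlord can get 63.184 next round, worth 0.52 × 63.184 = 32.85568 now. The tenant offers 32.85568 and keeps 80 − 32.85568 = 47.14432.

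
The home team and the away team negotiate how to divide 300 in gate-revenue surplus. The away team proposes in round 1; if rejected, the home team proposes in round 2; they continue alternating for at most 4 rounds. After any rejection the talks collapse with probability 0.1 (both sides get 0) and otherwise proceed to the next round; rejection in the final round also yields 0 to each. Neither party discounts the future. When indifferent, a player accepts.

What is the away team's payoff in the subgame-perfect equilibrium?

By backward induction:
Round 4 (the home team proposes): the away team will accept anything ≥ 0, so the home team offers 0 and keeps 300.
Round 3 (the away team proposes): rejecting gives the home team an expected 0.9 × 300 = 270; the away team offers that and keeps 30.
Round 2 (the home team proposes): rejecting gives the away team an expected 0.9 × 30 = 27; the home team offers that and keeps 273.
Round 1 (the away team proposes): rejecting gives the home team an expected 0.9 × 273 = 245.7, so the away team offers 245.7, keeping 54.3.

54.3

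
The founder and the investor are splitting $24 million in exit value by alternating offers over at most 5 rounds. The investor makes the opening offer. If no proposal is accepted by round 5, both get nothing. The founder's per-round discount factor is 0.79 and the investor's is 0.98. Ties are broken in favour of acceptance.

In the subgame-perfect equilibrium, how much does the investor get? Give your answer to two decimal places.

By backward induction:
Round 5 (the investor proposes): the founder will accept anything ≥ 0, so the investor offers 0 and keeps 24.
Round 4 (the founder proposes): the investor can get 24 next round, worth 0.98 × 24 = 23.52 now. The founder offers 23.52 and keeps 24 − 23.52 = 0.48.
Round 3 (the investor proposes): the founder can get 0.48 next round, worth 0.79 × 0.48 = 0.3792 now. The investor offers 0.3792 and keeps 24 − 0.3792 = 23.6208.
Round 2 (the founder proposes): the investor can get 23.6208 next round, worth 0.98 × 23.6208 = 23.148384 now. The founder offers 23.148384 and keeps 24 − 23.148384 = 0.851616.
Round 1 (the investor proposes): the founder can get 0.851616 next round, worth 0.79 × 0.851616 = 0.67277664 now; the investor offers that and keeps 23.32722336.

23.33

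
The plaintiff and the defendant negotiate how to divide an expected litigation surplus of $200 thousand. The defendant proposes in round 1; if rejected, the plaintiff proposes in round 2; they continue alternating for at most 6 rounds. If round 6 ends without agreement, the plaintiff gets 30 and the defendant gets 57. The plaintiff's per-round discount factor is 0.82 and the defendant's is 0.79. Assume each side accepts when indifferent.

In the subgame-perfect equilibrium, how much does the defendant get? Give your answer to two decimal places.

94.04

Round 6 (the plaintiff proposes): the defendant gets 57 if talks fail, so the plaintiff offers 57 and keeps 143.
Round 5 (the defendant proposes): the plaintiff can get 143 next round, worth 0.82 × 143 = 117.26 now, so the defendant offers 117.26, keeping 82.74.
Round 4 (the plaintiff proposes): the defendant can get 82.74 next round, worth 0.79 × 82.74 = 65.3646 now. The plaintiff offers 65.3646 and keeps 200 − 65.3646 = 134.6354.
Round 3 (the defendant proposes): the plaintiff can get 134.6354 next round, worth 0.82 × 134.6354 = 110.401028 now. The defendant offers 110.401028 and keeps 200 − 110.401028 = 89.598972.
Round 2 (the plaintiff proposes): the defendant can get 89.598972 next round, worth 0.79 × 89.598972 = 70.78318788 now; the plaintiff offers that and keeps 129.21681212.
Round 1 (the defendant proposes): the plaintiff can get 129.21681212 next round, worth 0.82 × 129.21681212 = 105.9577859384 now; the defendant offers that and keeps 94.0422140616.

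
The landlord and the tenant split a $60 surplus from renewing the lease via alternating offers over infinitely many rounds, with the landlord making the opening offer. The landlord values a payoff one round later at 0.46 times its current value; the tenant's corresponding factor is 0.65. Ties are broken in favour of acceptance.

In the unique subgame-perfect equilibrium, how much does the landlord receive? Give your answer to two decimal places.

When the landlord proposes, the tenant accepts any offer worth at least 0.65 times what the tenant would get by proposing next round; and vice versa.
This gives x = 60 − 0.65y and y = 60 − 0.46x, where x and y are each side's share when it proposes.
Hence (1 − 0.65·0.46)x = 60(1 − 0.65), i.e. 0.701·x = 21.
x ≈ 29.9572; the tenant's share is 60 − x ≈ 30.0428.

29.96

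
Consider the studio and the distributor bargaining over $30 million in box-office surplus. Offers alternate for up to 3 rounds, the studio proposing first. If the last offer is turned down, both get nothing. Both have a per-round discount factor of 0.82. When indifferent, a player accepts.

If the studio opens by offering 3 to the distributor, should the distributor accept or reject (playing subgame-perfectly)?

Work out the distributor's continuation value if the offer is rejected.
Round 3 (the studio proposes): the distributor will accept anything ≥ 0, so the studio offers 0 and keeps 30.
Round 2 (the distributor proposes): the studio can get 30 next round, worth 0.82 × 30 = 24.6 now, so the distributor offers 24.6, keeping 5.4.
So by rejecting in round 1, the distributor gets 5.4 next round, worth 0.82 × 5.4 = 4.428 now.
Offer 3 < 4.428, so the distributor rejects.

Reject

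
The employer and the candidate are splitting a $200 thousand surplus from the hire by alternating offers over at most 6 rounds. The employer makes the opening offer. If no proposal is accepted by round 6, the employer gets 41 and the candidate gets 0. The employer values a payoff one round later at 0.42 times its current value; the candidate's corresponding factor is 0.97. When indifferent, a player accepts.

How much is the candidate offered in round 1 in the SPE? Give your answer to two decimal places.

183.96

By backward induction:
Round 6 (the candidate proposes): the employer gets 41 if talks fail, so the candidate offers 41 and keeps 159.
Round 5 (the employer proposes): the candidate can get 159 next round, worth 0.97 × 159 = 154.23 now, so the employer offers 154.23, keeping 45.77.
Round 4 (the candidate proposes): the employer can get 45.77 next round, worth 0.42 × 45.77 = 19.2234 now; the candidate offers that and keeps 180.7766.
Round 3 (the employer proposes): the candidate can get 180.7766 next round, worth 0.97 × 180.7766 = 175.353302 now, so the employer offers 175.353302, keeping 24.646698.
Round 2 (the candidate proposes): the employer can get 24.646698 next round, worth 0.42 × 24.646698 = 10.35161316 now. The candidate offers 10.35161316 and keeps 200 − 10.35161316 = 189.64838684.
Round 1 (the employer proposes): the candidate can get 189.64838684 next round, worth 0.97 × 189.64838684 = 183.9589352348 now. The employer offers 183.9589352348 and keeps 200 − 183.9589352348 = 16.0410647652.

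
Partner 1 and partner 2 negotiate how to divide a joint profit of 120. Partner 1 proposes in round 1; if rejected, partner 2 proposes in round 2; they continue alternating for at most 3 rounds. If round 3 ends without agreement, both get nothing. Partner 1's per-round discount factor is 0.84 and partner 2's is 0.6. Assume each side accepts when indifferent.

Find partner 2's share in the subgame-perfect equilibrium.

Round 3 (partner 1 proposes): partner 2 will accept anything ≥ 0, so partner 1 offers 0 and keeps 120.
Round 2 (partner 2 proposes): partner 1 can get 120 next round, worth 0.84 × 120 = 100.8 now; partner 2 offers that and keeps 19.2.
Round 1 (partner 1 proposes): partner 2 can get 19.2 next round, worth 0.6 × 19.2 = 11.52 now. Partner 1 offers 11.52 and keeps 120 − 11.52 = 108.48.

11.52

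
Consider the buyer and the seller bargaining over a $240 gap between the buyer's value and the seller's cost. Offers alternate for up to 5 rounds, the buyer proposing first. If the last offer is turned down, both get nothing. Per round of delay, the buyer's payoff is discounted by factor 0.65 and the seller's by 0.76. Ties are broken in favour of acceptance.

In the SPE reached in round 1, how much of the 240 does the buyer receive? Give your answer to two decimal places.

144.62

Round 5 (the buyer proposes): the seller will accept anything ≥ 0, so the buyer offers 0 and keeps 240.
Round 4 (the seller proposes): the buyer can get 240 next round, worth 0.65 × 240 = 156 now, so the seller offers 156, keeping 84.
Round 3 (the buyer proposes): the seller can get 84 next round, worth 0.76 × 84 = 63.84 now. The buyer offers 63.84 and keeps 240 − 63.84 = 176.16.
Round 2 (the seller proposes): the buyer can get 176.16 next round, worth 0.65 × 176.16 = 114.504 now; the seller offers that and keeps 125.496.
Round 1 (the buyer proposes): the seller can get 125.496 next round, worth 0.76 × 125.496 = 95.37696 now; the buyer offers that and keeps 144.62304.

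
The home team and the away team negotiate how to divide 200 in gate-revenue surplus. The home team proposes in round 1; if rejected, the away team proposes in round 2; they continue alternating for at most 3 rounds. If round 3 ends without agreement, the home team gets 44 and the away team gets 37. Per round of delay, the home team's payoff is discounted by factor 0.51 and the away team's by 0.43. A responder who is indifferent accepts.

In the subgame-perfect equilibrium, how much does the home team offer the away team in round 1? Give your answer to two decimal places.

Round 3 (the home team proposes): the away team gets 37 if talks fail, so the home team offers 37 and keeps 163.
Round 2 (the away team proposes): the home team can get 163 next round, worth 0.51 × 163 = 83.13 now; the away team offers that and keeps 116.87.
Round 1 (the home team proposes): the away team can get 116.87 next round, worth 0.43 × 116.87 = 50.2541 now; the home team offers that and keeps 149.7459.

50.25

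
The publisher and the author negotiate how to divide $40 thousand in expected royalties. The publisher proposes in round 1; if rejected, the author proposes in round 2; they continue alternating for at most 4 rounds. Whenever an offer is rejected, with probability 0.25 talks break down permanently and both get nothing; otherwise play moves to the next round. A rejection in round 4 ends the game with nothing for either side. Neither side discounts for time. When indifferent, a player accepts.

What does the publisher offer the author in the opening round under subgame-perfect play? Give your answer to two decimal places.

24.38

Round 4 (the author proposes): the publisher will accept anything ≥ 0, so the author offers 0 and keeps 40.
Round 3 (the publisher proposes): rejecting gives the author an expected 0.75 × 40 = 30. The publisher offers 30 and keeps 40 − 30 = 10.
Round 2 (the author proposes): rejecting gives the publisher an expected 0.75 × 10 = 7.5; the author offers that and keeps 32.5.
Round 1 (the publisher proposes): rejecting gives the author an expected 0.75 × 32.5 = 24.375, so the publisher offers 24.375, keeping 15.625.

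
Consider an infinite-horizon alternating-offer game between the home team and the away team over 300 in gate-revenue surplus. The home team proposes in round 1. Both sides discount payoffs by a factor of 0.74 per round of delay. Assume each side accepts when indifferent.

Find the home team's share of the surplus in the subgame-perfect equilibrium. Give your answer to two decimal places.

172.41

Let x be the home team's share when the home team proposes and y be the away team's share when the away team proposes.
The away team accepts iff offered ≥ 0.74·y, so x = 300 − 0.74y. Symmetrically y = 300 − 0.74x.
Substituting: x = 300 − 0.74(300 − 0.74x), giving x(1 − 0.74·0.74) = 300(1 − 0.74).
So x = 300 × 0.26 / 0.4524 ≈ 172.4138, and the away team receives 300 − x ≈ 127.5862.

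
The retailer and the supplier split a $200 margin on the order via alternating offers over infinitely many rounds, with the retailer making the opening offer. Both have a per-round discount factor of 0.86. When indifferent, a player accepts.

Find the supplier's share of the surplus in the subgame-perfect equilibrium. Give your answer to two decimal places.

92.47

When the retailer proposes, the supplier accepts any offer worth at least 0.86 times what the supplier would get by proposing next round; and vice versa.
This gives x = 200 − 0.86y and y = 200 − 0.86x, where x and y are each side's share when it proposes.
Hence (1 − 0.86·0.86)x = 200(1 − 0.86), i.e. 0.2604·x = 28.
x ≈ 107.5269; the supplier's share is 200 − x ≈ 92.4731.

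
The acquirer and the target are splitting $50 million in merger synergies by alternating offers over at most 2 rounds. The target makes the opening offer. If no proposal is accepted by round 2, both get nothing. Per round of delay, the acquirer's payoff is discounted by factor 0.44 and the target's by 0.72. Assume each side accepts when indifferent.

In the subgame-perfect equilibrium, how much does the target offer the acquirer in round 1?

Round 2 (the acquirer proposes): the target will accept anything ≥ 0, so the acquirer offers 0 and keeps 50.
Round 1 (the target proposes): the acquirer can get 50 next round, worth 0.44 × 50 = 22 now. The target offers 22 and keeps 50 − 22 = 28.

22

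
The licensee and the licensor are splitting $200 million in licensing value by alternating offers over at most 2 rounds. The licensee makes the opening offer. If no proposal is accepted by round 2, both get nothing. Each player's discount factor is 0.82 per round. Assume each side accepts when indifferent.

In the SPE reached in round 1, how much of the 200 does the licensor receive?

164

Round 2 (the licensor proposes): rejection yields 0 for the licensee; the licensor offers 0 and keeps 200.
Round 1 (the licensee proposes): the licensor can get 200 next round, worth 0.82 × 200 = 164 now. The licensee offers 164 and keeps 200 − 164 = 36.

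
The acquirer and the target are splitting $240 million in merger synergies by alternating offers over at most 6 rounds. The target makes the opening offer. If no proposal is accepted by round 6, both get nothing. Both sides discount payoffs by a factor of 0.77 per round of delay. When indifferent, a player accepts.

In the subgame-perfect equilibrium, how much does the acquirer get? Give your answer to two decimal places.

Round 6 (the acquirer proposes): the target will accept anything ≥ 0, so the acquirer offers 0 and keeps 240.
Round 5 (the target proposes): the acquirer can get 240 next round, worth 0.77 × 240 = 184.8 now, so the target offers 184.8, keeping 55.2.
Round 4 (the acquirer proposes): the target can get 55.2 next round, worth 0.77 × 55.2 = 42.504 now. The acquirer offers 42.504 and keeps 240 − 42.504 = 197.496.
Round 3 (the target proposes): the acquirer can get 197.496 next round, worth 0.77 × 197.496 = 152.07192 now. The target offers 152.07192 and keeps 240 − 152.07192 = 87.92808.
Round 2 (the acquirer proposes): the target can get 87.92808 next round, worth 0.77 × 87.92808 = 67.7046216 now. The acquirer offers 67.7046216 and keeps 240 − 67.7046216 = 172.2953784.
Round 1 (the target proposes): the acquirer can get 172.2953784 next round, worth 0.77 × 172.2953784 = 132.667441368 now, so the target offers 132.667441368, keeping 107.332558632.

132.67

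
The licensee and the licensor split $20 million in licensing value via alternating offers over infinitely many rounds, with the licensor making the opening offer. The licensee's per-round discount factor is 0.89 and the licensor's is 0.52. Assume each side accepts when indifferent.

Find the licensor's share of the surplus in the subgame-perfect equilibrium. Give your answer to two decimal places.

In a stationary SPE each proposer offers the other exactly their discounted continuation value.
If the licensor keeps x when proposing and the licensee keeps y when proposing, then x = 20 − 0.89y and y = 20 − 0.52x.
Solving: x = 20(1 − 0.89) / (1 − 0.52·0.89) = 2.2 / 0.5372 ≈ 4.0953.
The licensee gets 20 − 4.0953 ≈ 15.9047.

4.10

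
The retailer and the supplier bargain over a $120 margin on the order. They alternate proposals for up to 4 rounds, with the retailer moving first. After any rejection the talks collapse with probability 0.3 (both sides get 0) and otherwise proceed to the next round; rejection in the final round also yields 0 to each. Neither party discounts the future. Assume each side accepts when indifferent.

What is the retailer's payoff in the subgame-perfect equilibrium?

53.64

Round 4 (the supplier proposes): rejection yields 0 for the retailer; the supplier offers 0 and keeps 120.
Round 3 (the retailer proposes): rejecting gives the supplier an expected 0.7 × 120 = 84, so the retailer offers 84, keeping 36.
Round 2 (the supplier proposes): rejecting gives the retailer an expected 0.7 × 36 = 25.2, so the supplier offers 25.2, keeping 94.8.
Round 1 (the retailer proposes): rejecting gives the supplier an expected 0.7 × 94.8 = 66.36; the retailer offers that and keeps 53.64.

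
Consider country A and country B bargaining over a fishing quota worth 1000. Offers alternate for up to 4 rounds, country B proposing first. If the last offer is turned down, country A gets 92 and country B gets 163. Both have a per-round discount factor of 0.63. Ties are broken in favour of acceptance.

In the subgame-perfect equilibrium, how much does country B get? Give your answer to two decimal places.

Round 4 (country A proposes): country B gets 163 if talks fail, so country A offers 163 and keeps 837.
Round 3 (country B proposes): country A can get 837 next round, worth 0.63 × 837 = 527.31 now, so country B offers 527.31, keeping 472.69.
Round 2 (country A proposes): country B can get 472.69 next round, worth 0.63 × 472.69 = 297.7947 now, so country A offers 297.7947, keeping 702.2053.
Round 1 (country B proposes): country A can get 702.2053 next round, worth 0.63 × 702.2053 = 442.389339 now. Country B offers 442.389339 and keeps 1000 − 442.389339 = 557.610661.

557.61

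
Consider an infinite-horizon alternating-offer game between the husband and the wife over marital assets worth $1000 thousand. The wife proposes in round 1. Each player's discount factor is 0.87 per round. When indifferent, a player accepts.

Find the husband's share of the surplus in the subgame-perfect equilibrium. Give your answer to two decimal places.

465.24

In a stationary SPE each proposer offers the other exactly their discounted continuation value.
If the wife keeps x when proposing and the husband keeps y when proposing, then x = 1000 − 0.87y and y = 1000 − 0.87x.
Solving: x = 1000(1 − 0.87) / (1 − 0.87·0.87) = 130 / 0.2431 ≈ 534.7594.
The husband gets 1000 − 534.7594 ≈ 465.2406.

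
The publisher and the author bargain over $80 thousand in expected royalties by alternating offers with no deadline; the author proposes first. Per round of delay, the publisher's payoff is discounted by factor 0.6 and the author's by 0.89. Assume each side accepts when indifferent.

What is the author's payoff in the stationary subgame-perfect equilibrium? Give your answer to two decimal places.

68.67

Let x be the author's share when the author proposes and y be the publisher's share when the publisher proposes.
The publisher accepts iff offered ≥ 0.6·y, so x = 80 − 0.6y. Symmetrically y = 80 − 0.89x.
Substituting: x = 80 − 0.6(80 − 0.89x), giving x(1 − 0.89·0.6) = 80(1 − 0.6).
So x = 80 × 0.4 / 0.466 ≈ 68.6695, and the publisher receives 80 − x ≈ 11.3305.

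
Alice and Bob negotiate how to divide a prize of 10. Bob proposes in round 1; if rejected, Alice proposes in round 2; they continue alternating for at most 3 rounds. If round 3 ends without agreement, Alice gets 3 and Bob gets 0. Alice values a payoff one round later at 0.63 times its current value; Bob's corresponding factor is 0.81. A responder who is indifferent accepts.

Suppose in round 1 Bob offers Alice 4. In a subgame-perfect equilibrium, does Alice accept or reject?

Accept

Round 3 (Bob proposes): Alice gets 3 if talks fail, so Bob offers 3 and keeps 7.
Round 2 (Alice proposes): Bob can get 7 next round, worth 0.81 × 7 = 5.67 now, so Alice offers 5.67, keeping 4.33.
So by rejecting in round 1, Alice gets 4.33 next round, worth 0.63 × 4.33 = 2.7279 now.
Offer 4 ≥ 2.7279, so Alice accepts.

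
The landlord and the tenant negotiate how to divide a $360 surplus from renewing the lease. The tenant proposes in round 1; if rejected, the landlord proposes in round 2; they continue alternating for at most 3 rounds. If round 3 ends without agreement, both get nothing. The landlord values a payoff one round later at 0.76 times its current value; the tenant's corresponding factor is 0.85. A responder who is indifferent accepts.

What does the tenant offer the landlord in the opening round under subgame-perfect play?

Round 3 (the tenant proposes): the landlord will accept anything ≥ 0, so the tenant offers 0 and keeps 360.
Round 2 (the landlord proposes): the tenant can get 360 next round, worth 0.85 × 360 = 306 now, so the landlord offers 306, keeping 54.
Round 1 (the tenant proposes): the landlord can get 54 next round, worth 0.76 × 54 = 41.04 now. The tenant offers 41.04 and keeps 360 − 41.04 = 318.96.

41.04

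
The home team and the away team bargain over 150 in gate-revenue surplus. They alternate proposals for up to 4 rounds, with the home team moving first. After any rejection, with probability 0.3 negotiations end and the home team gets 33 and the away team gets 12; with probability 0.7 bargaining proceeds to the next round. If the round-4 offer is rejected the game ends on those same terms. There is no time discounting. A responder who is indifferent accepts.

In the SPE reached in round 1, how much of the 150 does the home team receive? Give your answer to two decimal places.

Round 4 (the away team proposes): the home team gets 33 if talks fail, so the away team offers 33 and keeps 117.
Round 3 (the home team proposes): rejecting gives the away team an expected 0.7 × 117 + 0.3 × 12 = 85.5. The home team offers 85.5 and keeps 150 − 85.5 = 64.5.
Round 2 (the away team proposes): rejecting gives the home team an expected 0.7 × 64.5 + 0.3 × 33 = 55.05; the away team offers that and keeps 94.95.
Round 1 (the home team proposes): rejecting gives the away team an expected 0.7 × 94.95 + 0.3 × 12 = 70.065; the home team offers that and keeps 79.935.

79.94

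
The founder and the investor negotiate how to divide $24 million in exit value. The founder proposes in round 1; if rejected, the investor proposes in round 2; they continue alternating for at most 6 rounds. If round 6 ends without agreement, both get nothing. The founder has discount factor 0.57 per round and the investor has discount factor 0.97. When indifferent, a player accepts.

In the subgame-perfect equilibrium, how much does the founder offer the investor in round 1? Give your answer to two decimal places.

22.66

By backward induction:
Round 6 (the investor proposes): rejection yields 0 for the founder; the investor offers 0 and keeps 24.
Round 5 (the founder proposes): the investor can get 24 next round, worth 0.97 × 24 = 23.28 now, so the founder offers 23.28, keeping 0.72.
Round 4 (the investor proposes): the founder can get 0.72 next round, worth 0.57 × 0.72 = 0.4104 now. The investor offers 0.4104 and keeps 24 − 0.4104 = 23.5896.
Round 3 (the founder proposes): the investor can get 23.5896 next round, worth 0.97 × 23.5896 = 22.881912 now. The founder offers 22.881912 and keeps 24 − 22.881912 = 1.118088.
Round 2 (the investor proposes): the founder can get 1.118088 next round, worth 0.57 × 1.118088 = 0.63731016 now, so the investor offers 0.63731016, keeping 23.36268984.
Round 1 (the founder proposes): the investor can get 23.36268984 next round, worth 0.97 × 23.36268984 = 22.6618091448 now, so the founder offers 22.6618091448, keeping 1.3381908552.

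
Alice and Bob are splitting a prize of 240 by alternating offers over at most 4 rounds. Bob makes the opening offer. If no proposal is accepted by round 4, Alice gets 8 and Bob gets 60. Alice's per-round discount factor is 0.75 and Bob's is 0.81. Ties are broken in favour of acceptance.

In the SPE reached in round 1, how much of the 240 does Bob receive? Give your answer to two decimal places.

Work backward from the last round.
Round 4 (Alice proposes): Bob gets 60 if talks fail, so Alice offers 60 and keeps 180.
Round 3 (Bob proposes): Alice can get 180 next round, worth 0.75 × 180 = 135 now; Bob offers that and keeps 105.
Round 2 (Alice proposes): Bob can get 105 next round, worth 0.81 × 105 = 85.05 now. Alice offers 85.05 and keeps 240 − 85.05 = 154.95.
Round 1 (Bob proposes): Alice can get 154.95 next round, worth 0.75 × 154.95 = 116.2125 now. Bob offers 116.2125 and keeps 240 − 116.2125 = 123.7875.

123.79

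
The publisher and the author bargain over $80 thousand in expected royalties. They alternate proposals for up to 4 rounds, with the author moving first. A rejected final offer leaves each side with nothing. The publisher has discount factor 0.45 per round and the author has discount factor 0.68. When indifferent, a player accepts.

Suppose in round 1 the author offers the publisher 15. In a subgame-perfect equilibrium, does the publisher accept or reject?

Round 4 (the publisher proposes): the author will accept anything ≥ 0, so the publisher offers 0 and keeps 80.
Round 3 (the author proposes): the publisher can get 80 next round, worth 0.45 × 80 = 36 now; the author offers that and keeps 44.
Round 2 (the publisher proposes): the author can get 44 next round, worth 0.68 × 44 = 29.92 now; the publisher offers that and keeps 50.08.
So by rejecting in round 1, the publisher gets 50.08 next round, worth 0.45 × 50.08 = 22.536 now.
Offer 15 < 22.536, so the publisher rejects.

Reject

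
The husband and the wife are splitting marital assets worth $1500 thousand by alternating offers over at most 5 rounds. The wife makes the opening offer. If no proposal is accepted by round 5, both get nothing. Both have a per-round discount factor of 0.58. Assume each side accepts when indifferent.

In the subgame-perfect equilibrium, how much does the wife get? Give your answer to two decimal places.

1011.68

Solve by backward induction from round 5.
Round 5 (the wife proposes): rejection yields 0 for the husband; the wife offers 0 and keeps 1500.
Round 4 (the husband proposes): the wife can get 1500 next round, worth 0.58 × 1500 = 870 now, so the husband offers 870, keeping 630.
Round 3 (the wife proposes): the husband can get 630 next round, worth 0.58 × 630 = 365.4 now. The wife offers 365.4 and keeps 1500 − 365.4 = 1134.6.
Round 2 (the husband proposes): the wife can get 1134.6 next round, worth 0.58 × 1134.6 = 658.068 now, so the husband offers 658.068, keeping 841.932.
Round 1 (the wife proposes): the husband can get 841.932 next round, worth 0.58 × 841.932 = 488.32056 now, so the wife offers 488.32056, keeping 1011.67944.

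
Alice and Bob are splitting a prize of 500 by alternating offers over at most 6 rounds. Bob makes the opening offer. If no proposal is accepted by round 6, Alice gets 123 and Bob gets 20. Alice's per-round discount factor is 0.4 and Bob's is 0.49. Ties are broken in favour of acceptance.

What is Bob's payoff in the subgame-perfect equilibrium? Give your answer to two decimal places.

Round 6 (Alice proposes): Bob gets 20 if talks fail, so Alice offers 20 and keeps 480.
Round 5 (Bob proposes): Alice can get 480 next round, worth 0.4 × 480 = 192 now, so Bob offers 192, keeping 308.
Round 4 (Alice proposes): Bob can get 308 next round, worth 0.49 × 308 = 150.92 now. Alice offers 150.92 and keeps 500 − 150.92 = 349.08.
Round 3 (Bob proposes): Alice can get 349.08 next round, worth 0.4 × 349.08 = 139.632 now; Bob offers that and keeps 360.368.
Round 2 (Alice proposes): Bob can get 360.368 next round, worth 0.49 × 360.368 = 176.58032 now. Alice offers 176.58032 and keeps 500 − 176.58032 = 323.41968.
Round 1 (Bob proposes): Alice can get 323.41968 next round, worth 0.4 × 323.41968 = 129.367872 now, so Bob offers 129.367872, keeping 370.632128.

370.63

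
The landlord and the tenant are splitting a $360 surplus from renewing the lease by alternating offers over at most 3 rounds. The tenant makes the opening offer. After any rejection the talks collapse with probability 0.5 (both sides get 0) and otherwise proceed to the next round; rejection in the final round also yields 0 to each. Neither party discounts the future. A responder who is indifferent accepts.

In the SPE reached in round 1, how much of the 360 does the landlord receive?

90

Round 3 (the tenant proposes): the landlord will accept anything ≥ 0, so the tenant offers 0 and keeps 360.
Round 2 (the landlord proposes): rejecting gives the tenant an expected 0.5 × 360 = 180; the landlord offers that and keeps 180.
Round 1 (the tenant proposes): rejecting gives the landlord an expected 0.5 × 180 = 90; the tenant offers that and keeps 270.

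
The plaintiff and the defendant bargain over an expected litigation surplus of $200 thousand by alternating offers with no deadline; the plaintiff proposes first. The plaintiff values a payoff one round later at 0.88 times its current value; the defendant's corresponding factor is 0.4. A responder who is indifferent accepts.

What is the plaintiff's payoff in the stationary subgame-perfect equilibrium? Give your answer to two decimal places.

185.19

When the plaintiff proposes, the defendant accepts any offer worth at least 0.4 times what the defendant would get by proposing next round; and vice versa.
This gives x = 200 − 0.4y and y = 200 − 0.88x, where x and y are each side's share when it proposes.
Hence (1 − 0.4·0.88)x = 200(1 − 0.4), i.e. 0.648·x = 120.
x ≈ 185.1852; the defendant's share is 200 − x ≈ 14.8148.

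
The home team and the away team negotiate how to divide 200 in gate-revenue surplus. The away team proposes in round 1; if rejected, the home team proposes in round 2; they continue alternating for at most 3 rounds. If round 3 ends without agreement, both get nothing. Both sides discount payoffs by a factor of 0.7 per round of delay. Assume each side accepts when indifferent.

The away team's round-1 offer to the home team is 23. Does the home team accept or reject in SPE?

Work out the home team's continuation value if the offer is rejected.
Round 3 (the away team proposes): the home team will accept anything ≥ 0, so the away team offers 0 and keeps 200.
Round 2 (the home team proposes): the away team can get 200 next round, worth 0.7 × 200 = 140 now, so the home team offers 140, keeping 60.
So by rejecting in round 1, the home team gets 60 next round, worth 0.7 × 60 = 42 now.
Offer 23 < 42, so the home team rejects.

Reject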